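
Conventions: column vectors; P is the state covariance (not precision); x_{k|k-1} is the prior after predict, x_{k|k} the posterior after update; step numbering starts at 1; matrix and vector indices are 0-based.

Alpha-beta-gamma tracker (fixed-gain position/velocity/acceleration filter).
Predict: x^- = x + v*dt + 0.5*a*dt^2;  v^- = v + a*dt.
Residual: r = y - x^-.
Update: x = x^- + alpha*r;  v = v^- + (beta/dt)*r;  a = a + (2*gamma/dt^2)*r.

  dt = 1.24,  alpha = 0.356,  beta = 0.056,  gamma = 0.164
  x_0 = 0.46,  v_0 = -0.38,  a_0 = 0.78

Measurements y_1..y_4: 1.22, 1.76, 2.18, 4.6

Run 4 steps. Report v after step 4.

step 1: x_pred=0.5885  r=0.6315  x^+=0.8133  v^+=0.6157  a^+=0.9147
step 2: x_pred=2.2800  r=-0.5200  x^+=2.0949  v^+=1.7265  a^+=0.8038
step 3: x_pred=4.8537  r=-2.6737  x^+=3.9019  v^+=2.6024  a^+=0.2334
step 4: x_pred=7.3083  r=-2.7083  x^+=6.3442  v^+=2.7696  a^+=-0.3443

v_post = 2.7696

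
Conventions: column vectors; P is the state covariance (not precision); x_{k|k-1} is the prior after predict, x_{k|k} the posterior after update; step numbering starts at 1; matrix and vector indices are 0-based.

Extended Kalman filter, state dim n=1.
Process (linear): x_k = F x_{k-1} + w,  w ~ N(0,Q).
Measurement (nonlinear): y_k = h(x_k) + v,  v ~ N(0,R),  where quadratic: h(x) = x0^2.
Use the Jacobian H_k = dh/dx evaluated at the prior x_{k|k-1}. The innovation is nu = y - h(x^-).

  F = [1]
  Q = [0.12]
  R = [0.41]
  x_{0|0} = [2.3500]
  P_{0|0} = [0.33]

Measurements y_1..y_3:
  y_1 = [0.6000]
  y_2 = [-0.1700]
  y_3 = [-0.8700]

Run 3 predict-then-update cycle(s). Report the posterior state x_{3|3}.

step 1: x^-=[2.3500]  P^-=[0.4500]  H_jac=[4.7000]  S=[10.3505]  K=[0.2043]  nu=[-4.9225]  x^+=[1.3441]  P^+=[0.0178]
step 2: x^-=[1.3441]  P^-=[0.1378]  H_jac=[2.6883]  S=[1.4061]  K=[0.2635]  nu=[-1.9767]  x^+=[0.8233]  P^+=[0.0402]
step 3: x^-=[0.8233]  P^-=[0.1602]  H_jac=[1.6465]  S=[0.8443]  K=[0.3124]  nu=[-1.5477]  x^+=[0.3397]  P^+=[0.0778]

x_post = [0.3397]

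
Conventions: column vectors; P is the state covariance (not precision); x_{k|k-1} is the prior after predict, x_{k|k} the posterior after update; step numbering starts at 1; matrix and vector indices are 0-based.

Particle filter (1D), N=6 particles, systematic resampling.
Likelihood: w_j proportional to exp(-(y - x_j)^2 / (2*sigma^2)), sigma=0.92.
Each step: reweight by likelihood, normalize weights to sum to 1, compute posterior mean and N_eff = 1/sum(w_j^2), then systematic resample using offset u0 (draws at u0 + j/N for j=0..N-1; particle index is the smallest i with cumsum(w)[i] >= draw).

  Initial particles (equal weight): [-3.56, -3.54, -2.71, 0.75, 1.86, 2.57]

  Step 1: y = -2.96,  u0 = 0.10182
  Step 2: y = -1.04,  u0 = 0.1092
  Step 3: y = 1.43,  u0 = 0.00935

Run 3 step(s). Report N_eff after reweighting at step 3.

N_eff = 5.0229

step 1: w=[0.3119, 0.3162, 0.3718, 0.0001, 0.0000, 0.0000]  mean=-3.2372  Neff=2.9807  idx=[0, 0, 1, 1, 2, 2]
step 2: w=[0.0487, 0.0487, 0.0517, 0.0517, 0.3995, 0.3995]  mean=-2.8787  Neff=3.0360  idx=[2, 4, 4, 5, 5, 5]
step 3: w=[0.0023, 0.1995, 0.1995, 0.1995, 0.1995, 0.1995]  mean=-2.7119  Neff=5.0229  idx=[1, 1, 2, 3, 4, 5]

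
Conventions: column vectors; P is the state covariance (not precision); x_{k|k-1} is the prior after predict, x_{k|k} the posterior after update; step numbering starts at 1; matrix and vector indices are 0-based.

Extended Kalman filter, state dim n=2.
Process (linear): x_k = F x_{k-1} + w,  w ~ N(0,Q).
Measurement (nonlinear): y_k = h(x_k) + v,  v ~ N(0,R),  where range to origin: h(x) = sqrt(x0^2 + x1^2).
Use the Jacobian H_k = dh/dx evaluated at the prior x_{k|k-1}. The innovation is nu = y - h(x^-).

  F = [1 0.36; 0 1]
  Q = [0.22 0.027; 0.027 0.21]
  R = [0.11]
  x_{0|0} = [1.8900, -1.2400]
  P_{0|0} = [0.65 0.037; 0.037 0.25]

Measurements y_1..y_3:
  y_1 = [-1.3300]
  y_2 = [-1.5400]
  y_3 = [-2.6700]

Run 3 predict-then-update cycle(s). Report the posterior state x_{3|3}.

x_post = [-0.9693, -1.7765]

step 1: x^-=[1.4436, -1.2400]  P^-=[0.9290 0.1540; 0.1540 0.4600]  H_jac=[0.7586 -0.6516]  S=[0.6877]  K=[0.8789; -0.2660]  nu=[-3.2330]  x^+=[-1.3980, -0.3801]  P^+=[0.3978 0.3148; 0.3148 0.4113]
step 2: x^-=[-1.5348, -0.3801]  P^-=[0.8978 0.4898; 0.4898 0.6213]  H_jac=[-0.9707 -0.2404]  S=[1.2204]  K=[-0.8106; -0.5120]  nu=[-3.1212]  x^+=[0.9951, 1.2180]  P^+=[0.0960 -0.0166; -0.0166 0.3014]
step 3: x^-=[1.4336, 1.2180]  P^-=[0.3431 0.1189; 0.1189 0.5114]  H_jac=[0.7621 0.6475]  S=[0.6410]  K=[0.5280; 0.6580]  nu=[-4.5511]  x^+=[-0.9693, -1.7765]  P^+=[0.1644 -0.1038; -0.1038 0.2339]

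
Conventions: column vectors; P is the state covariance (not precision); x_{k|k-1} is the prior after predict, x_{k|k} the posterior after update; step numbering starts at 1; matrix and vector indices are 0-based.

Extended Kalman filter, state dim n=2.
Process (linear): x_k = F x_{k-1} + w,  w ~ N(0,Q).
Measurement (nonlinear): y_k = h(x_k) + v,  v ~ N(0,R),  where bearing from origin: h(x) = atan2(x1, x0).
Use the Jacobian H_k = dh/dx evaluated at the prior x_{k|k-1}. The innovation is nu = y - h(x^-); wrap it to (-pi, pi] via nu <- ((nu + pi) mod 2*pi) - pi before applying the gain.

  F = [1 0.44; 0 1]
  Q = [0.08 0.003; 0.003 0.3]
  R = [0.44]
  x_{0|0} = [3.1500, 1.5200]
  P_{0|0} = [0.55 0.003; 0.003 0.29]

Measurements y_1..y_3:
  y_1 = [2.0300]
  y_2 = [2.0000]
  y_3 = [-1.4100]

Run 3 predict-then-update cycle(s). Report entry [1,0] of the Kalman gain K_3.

step 1: x^-=[3.8188, 1.5200]  P^-=[0.6888 0.1336; 0.1336 0.5900]  H_jac=[-0.0900 0.2260]  S=[0.4703]  K=[-0.0676; 0.2580]  nu=[1.6512]  x^+=[3.7072, 1.9461]  P^+=[0.6866 0.1418; 0.1418 0.5587]
step 2: x^-=[4.5635, 1.9461]  P^-=[0.9996 0.3906; 0.3906 0.8587]  H_jac=[-0.0791 0.1854]  S=[0.4643]  K=[-0.0142; 0.2764]  nu=[1.5969]  x^+=[4.5408, 2.3874]  P^+=[0.9995 0.3924; 0.3924 0.8232]
step 3: x^-=[5.5912, 2.3874]  P^-=[1.5842 0.7577; 0.7577 1.1232]  H_jac=[-0.0646 0.1513]  S=[0.4575]  K=[0.0269; 0.2644]  nu=[-1.8136]  x^+=[5.5425, 1.9079]  P^+=[1.5839 0.7544; 0.7544 1.0912]

K[1,0] = 0.2644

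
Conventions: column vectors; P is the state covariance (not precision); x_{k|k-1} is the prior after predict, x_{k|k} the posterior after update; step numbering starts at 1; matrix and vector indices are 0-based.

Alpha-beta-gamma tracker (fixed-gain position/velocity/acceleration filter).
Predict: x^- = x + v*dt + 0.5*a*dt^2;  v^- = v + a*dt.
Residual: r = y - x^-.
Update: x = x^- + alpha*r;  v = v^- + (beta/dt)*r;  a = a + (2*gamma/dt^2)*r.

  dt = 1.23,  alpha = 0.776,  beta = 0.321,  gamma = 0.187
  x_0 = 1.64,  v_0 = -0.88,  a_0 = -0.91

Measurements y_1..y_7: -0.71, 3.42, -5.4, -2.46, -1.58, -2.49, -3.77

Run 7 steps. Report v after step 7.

step 1: x_pred=-0.1308  r=-0.5792  x^+=-0.5803  v^+=-2.1505  a^+=-1.0532
step 2: x_pred=-4.0220  r=7.4420  x^+=1.7530  v^+=-1.5037  a^+=0.7865
step 3: x_pred=0.4984  r=-5.8984  x^+=-4.0788  v^+=-2.0756  a^+=-0.6716
step 4: x_pred=-7.1398  r=4.6798  x^+=-3.5083  v^+=-1.6804  a^+=0.4853
step 5: x_pred=-5.2080  r=3.6280  x^+=-2.3927  v^+=-0.1366  a^+=1.3822
step 6: x_pred=-1.5152  r=-0.9748  x^+=-2.2716  v^+=1.3090  a^+=1.1412
step 7: x_pred=0.2017  r=-3.9717  x^+=-2.8803  v^+=1.6762  a^+=0.1594

v_post = 1.6762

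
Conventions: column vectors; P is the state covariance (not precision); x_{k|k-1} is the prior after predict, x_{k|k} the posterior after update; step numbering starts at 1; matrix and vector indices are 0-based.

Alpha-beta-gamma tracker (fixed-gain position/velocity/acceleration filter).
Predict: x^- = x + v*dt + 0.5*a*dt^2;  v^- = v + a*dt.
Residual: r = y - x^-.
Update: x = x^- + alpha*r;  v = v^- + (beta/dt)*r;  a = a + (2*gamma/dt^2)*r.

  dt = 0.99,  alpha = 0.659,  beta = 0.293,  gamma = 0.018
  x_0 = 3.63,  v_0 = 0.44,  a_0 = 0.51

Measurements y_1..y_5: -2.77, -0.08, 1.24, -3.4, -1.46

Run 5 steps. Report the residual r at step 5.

resid = 0.8543

step 1: x_pred=4.3155  r=-7.0855  x^+=-0.3538  v^+=-1.1521  a^+=0.2497
step 2: x_pred=-1.3721  r=1.2921  x^+=-0.5206  v^+=-0.5225  a^+=0.2972
step 3: x_pred=-0.8922  r=2.1322  x^+=0.5129  v^+=0.4028  a^+=0.3755
step 4: x_pred=1.0957  r=-4.4957  x^+=-1.8670  v^+=-0.5560  a^+=0.2104
step 5: x_pred=-2.3143  r=0.8543  x^+=-1.7513  v^+=-0.0949  a^+=0.2418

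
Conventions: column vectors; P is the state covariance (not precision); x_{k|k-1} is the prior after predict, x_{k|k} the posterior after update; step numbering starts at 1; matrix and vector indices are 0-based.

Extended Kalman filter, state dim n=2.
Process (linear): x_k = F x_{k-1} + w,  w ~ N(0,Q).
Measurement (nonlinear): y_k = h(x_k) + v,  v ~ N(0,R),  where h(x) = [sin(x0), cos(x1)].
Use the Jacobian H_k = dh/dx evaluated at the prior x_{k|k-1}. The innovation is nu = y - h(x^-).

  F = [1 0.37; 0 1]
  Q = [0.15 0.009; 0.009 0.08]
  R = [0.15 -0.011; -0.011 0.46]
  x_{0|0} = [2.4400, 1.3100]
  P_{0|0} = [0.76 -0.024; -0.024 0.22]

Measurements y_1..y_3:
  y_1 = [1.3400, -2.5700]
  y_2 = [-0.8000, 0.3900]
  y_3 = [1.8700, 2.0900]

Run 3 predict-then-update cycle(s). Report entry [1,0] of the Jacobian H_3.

H_jac[1,0] = 0.0000

step 1: x^-=[2.9247, 1.3100]  P^-=[0.9224 0.0664; 0.0664 0.3000]  H_jac=[-0.9766 0.0000; 0.0000 -0.9662]  S=[1.0296 0.0517; 0.0517 0.7401]  K=[-0.8735 -0.0257; -0.0435 -0.3886]  nu=[1.1248, -2.8279]  x^+=[2.0149, 2.3601]  P^+=[0.1339 0.0023; 0.0023 0.1845]
step 2: x^-=[2.8881, 2.3601]  P^-=[0.3108 0.0796; 0.0796 0.2645]  H_jac=[-0.9680 0.0000; 0.0000 -0.7043]  S=[0.4413 0.0433; 0.0433 0.5912]  K=[-0.6774 -0.0452; -0.1447 -0.3046]  nu=[-1.0508, 1.0999]  x^+=[3.5502, 2.1772]  P^+=[0.1045 0.0190; 0.0190 0.1966]
step 3: x^-=[4.3558, 2.1772]  P^-=[0.2954 0.1007; 0.1007 0.2766]  H_jac=[-0.3491 0.0000; 0.0000 -0.8217]  S=[0.1860 0.0179; 0.0179 0.6468]  K=[-0.5436 -0.1129; -0.1556 -0.3472]  nu=[2.8071, 2.6599]  x^+=[2.5295, 0.8169]  P^+=[0.2300 0.0559; 0.0559 0.1923]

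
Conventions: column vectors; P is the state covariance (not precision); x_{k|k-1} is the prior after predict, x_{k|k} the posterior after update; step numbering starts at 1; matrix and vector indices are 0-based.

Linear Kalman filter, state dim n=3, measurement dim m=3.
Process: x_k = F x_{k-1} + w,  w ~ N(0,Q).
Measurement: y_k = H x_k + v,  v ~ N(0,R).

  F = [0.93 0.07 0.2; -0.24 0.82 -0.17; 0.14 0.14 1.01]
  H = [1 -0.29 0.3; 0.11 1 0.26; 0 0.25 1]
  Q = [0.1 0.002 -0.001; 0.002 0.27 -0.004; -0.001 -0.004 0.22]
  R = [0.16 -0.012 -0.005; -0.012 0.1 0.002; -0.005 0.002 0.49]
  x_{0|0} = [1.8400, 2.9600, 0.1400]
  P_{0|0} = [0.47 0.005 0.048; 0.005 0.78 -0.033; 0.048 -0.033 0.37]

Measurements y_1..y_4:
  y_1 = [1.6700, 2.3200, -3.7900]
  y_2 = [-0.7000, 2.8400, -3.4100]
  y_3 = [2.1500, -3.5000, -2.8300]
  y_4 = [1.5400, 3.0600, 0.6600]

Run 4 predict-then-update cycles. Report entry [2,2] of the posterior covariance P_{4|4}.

step 1: x^-=[1.9464, 1.9618, 0.8134]  P^-=[0.5427 -0.0819 0.1865; -0.0819 0.8434 -0.0327; 0.1865 -0.0327 0.6264]  S=[0.9951 -0.1800 0.2948; -0.1800 0.9679 0.3591; 0.2948 0.3591 1.1527]  K=[0.6862 0.1882 -0.0901; -0.1646 0.8476 -0.0674; 0.2549 0.0320 0.4611]  nu=[0.0485, -0.0674, -5.0938]  x^+=[2.4261, 2.2402, -1.5254]  P^+=[0.1256 0.0095 -0.0496; 0.0095 0.1000 -0.0555; -0.0496 -0.0555 0.2386]
step 2: x^-=[2.1081, 1.5140, -0.8873]  P^-=[0.1999 -0.0196 0.0124; -0.0196 0.3591 -0.0684; 0.0124 -0.0684 0.4385]  S=[0.4603 -0.0906 0.1227; -0.0906 0.4520 0.1337; 0.1227 0.1337 0.9167]  K=[0.5027 0.1367 -0.0791; -0.1506 0.7392 -0.0644; 0.2490 0.0289 0.4221]  nu=[-2.1028, 1.3248, -2.9012]  x^+=[1.4613, 2.9969, -2.5972]  P^+=[0.0945 0.0083 -0.0430; 0.0083 0.0880 -0.0513; -0.0430 -0.0513 0.2185]
step 3: x^-=[1.0494, 2.5482, -1.9990]  P^-=[0.1745 -0.0142 0.0108; -0.0142 0.3485 -0.0637; 0.0108 -0.0637 0.4201]  S=[0.4275 -0.0860 0.1167; -0.0860 0.4433 0.1313; 0.1167 0.1313 0.9000]  K=[0.4714 0.1304 -0.0721; -0.1498 0.7343 -0.0617; 0.2579 0.0337 0.4107]  nu=[2.4393, -5.6439, -1.4680]  x^+=[1.5695, -1.8712, -2.1632]  P^+=[0.0883 0.0078 -0.0394; 0.0078 0.0872 -0.0498; -0.0394 -0.0498 0.2125]
step 4: x^-=[0.8961, -1.5433, -2.2270]  P^-=[0.1703 -0.0136 0.0124; -0.0136 0.3475 -0.0624; 0.0124 -0.0624 0.4153]  S=[0.4230 -0.0852 0.1168; -0.0852 0.4429 0.1314; 0.1168 0.1314 0.8958]  K=[0.4658 0.1291 -0.0697; -0.1501 0.7337 -0.0607; 0.2613 0.0356 0.4069]  nu=[0.8645, 5.0838, 3.2728]  x^+=[1.7272, 1.8583, -0.4886]  P^+=[0.0869 0.0075 -0.0381; 0.0075 0.0870 -0.0493; -0.0381 -0.0493 0.2105]

P_post[2,2] = 0.2105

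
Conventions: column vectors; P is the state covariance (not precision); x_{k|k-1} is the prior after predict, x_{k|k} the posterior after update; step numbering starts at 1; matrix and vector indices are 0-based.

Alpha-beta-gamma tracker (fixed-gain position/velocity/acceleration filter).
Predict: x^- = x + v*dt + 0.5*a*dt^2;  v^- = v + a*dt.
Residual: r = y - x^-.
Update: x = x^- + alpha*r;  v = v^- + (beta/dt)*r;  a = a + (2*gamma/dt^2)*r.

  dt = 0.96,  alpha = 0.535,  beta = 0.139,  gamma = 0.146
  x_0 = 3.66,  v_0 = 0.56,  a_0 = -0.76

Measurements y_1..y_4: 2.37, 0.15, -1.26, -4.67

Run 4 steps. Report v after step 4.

v_post = -5.1293

step 1: x_pred=3.8474  r=-1.4774  x^+=3.0570  v^+=-0.3835  a^+=-1.2281
step 2: x_pred=2.1229  r=-1.9729  x^+=1.0674  v^+=-1.8481  a^+=-1.8532
step 3: x_pred=-1.5608  r=0.3008  x^+=-1.3999  v^+=-3.5837  a^+=-1.7579
step 4: x_pred=-5.6502  r=0.9802  x^+=-5.1258  v^+=-5.1293  a^+=-1.4473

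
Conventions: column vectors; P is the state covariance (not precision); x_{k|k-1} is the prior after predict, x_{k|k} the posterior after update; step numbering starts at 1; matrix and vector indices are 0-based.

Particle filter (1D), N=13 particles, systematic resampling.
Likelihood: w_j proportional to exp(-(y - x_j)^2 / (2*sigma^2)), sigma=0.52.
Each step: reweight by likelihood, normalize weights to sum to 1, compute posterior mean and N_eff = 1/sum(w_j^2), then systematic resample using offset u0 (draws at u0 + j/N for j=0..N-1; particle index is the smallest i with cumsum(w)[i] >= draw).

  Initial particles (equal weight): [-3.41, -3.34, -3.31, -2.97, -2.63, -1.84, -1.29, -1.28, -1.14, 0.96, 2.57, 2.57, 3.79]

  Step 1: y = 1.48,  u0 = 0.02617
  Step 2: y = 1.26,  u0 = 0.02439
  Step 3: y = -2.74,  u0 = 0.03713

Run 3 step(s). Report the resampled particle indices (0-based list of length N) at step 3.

resampled_idx = [0, 1, 2, 3, 4, 5, 6, 7, 8, 9, 10, 11, 12]

step 1: w=[0.0000, 0.0000, 0.0000, 0.0000, 0.0000, 0.0000, 0.0000, 0.0000, 0.0000, 0.7318, 0.1341, 0.1341, 0.0001]  mean=1.3919  Neff=1.7500  idx=[9, 9, 9, 9, 9, 9, 9, 9, 9, 9, 10, 11, 11]
step 2: w=[0.0985, 0.0985, 0.0985, 0.0985, 0.0985, 0.0985, 0.0985, 0.0985, 0.0985, 0.0985, 0.0049, 0.0049, 0.0049]  mean=0.9835  Neff=10.2913  idx=[0, 1, 1, 2, 3, 4, 4, 5, 6, 7, 8, 8, 9]
step 3: w=[0.0769, 0.0769, 0.0769, 0.0769, 0.0769, 0.0769, 0.0769, 0.0769, 0.0769, 0.0769, 0.0769, 0.0769, 0.0769]  mean=0.9600  Neff=13.0000  idx=[0, 1, 2, 3, 4, 5, 6, 7, 8, 9, 10, 11, 12]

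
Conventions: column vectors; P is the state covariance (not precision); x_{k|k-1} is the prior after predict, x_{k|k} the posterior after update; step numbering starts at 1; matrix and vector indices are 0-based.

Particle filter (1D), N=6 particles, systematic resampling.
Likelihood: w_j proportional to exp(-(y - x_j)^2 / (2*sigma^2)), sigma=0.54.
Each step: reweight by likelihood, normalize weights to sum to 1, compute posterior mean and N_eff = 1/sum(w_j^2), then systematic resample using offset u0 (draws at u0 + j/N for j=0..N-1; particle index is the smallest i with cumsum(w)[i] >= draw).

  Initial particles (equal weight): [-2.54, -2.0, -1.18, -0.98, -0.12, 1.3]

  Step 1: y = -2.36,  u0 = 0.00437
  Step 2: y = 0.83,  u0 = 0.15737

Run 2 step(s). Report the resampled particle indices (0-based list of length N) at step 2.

resampled_idx = [3, 3, 4, 4, 5, 5]

step 1: w=[0.5040, 0.4266, 0.0489, 0.0203, 0.0001, 0.0000]  mean=-2.2111  Neff=2.2788  idx=[0, 0, 0, 1, 1, 1]
step 2: w=[0.0011, 0.0011, 0.0011, 0.3323, 0.3323, 0.3323]  mean=-2.0017  Neff=3.0193  idx=[3, 3, 4, 4, 5, 5]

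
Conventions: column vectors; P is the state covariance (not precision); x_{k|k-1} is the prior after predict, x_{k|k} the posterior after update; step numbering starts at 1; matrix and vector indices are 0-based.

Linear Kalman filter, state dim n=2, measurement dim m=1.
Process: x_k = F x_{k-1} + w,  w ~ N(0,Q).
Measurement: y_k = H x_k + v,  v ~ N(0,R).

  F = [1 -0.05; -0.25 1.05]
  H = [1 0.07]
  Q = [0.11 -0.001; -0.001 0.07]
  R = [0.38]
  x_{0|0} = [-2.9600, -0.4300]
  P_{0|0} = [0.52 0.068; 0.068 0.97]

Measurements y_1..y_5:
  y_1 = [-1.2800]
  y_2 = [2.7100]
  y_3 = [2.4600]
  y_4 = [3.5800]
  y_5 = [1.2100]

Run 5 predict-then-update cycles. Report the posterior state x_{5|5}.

step 1: x^-=[-2.9385, 0.2885]  P^-=[0.6256 -0.1097; -0.1097 1.1362]  S=[0.9958]  K=[0.6205; -0.0303]  nu=[1.6383]  x^+=[-1.9219, 0.2389]  P^+=[0.2422 -0.0910; -0.0910 1.1353]
step 2: x^-=[-1.9338, 0.7313]  P^-=[0.3641 -0.2178; -0.2178 1.3846]  S=[0.7204]  K=[0.4843; -0.1678]  nu=[4.5926]  x^+=[0.2902, -0.0393]  P^+=[0.1952 -0.1593; -0.1593 1.3643]
step 3: x^-=[0.2922, -0.1138]  P^-=[0.3245 -0.2906; -0.2906 1.6699]  S=[0.6720]  K=[0.4526; -0.2585]  nu=[2.1758]  x^+=[1.2770, -0.6764]  P^+=[0.1868 -0.2120; -0.2120 1.6250]
step 4: x^-=[1.3108, -1.0294]  P^-=[0.3221 -0.3583; -0.3583 1.9846]  S=[0.6617]  K=[0.4489; -0.3315]  nu=[2.3413]  x^+=[2.3618, -1.8056]  P^+=[0.1888 -0.2598; -0.2598 1.9119]
step 5: x^-=[2.4521, -2.4863]  P^-=[0.3295 -0.4246; -0.4246 2.3260]  S=[0.6615]  K=[0.4532; -0.3958]  nu=[-1.0680]  x^+=[1.9680, -2.0637]  P^+=[0.1936 -0.3060; -0.3060 2.2224]

x_post = [1.9680, -2.0637]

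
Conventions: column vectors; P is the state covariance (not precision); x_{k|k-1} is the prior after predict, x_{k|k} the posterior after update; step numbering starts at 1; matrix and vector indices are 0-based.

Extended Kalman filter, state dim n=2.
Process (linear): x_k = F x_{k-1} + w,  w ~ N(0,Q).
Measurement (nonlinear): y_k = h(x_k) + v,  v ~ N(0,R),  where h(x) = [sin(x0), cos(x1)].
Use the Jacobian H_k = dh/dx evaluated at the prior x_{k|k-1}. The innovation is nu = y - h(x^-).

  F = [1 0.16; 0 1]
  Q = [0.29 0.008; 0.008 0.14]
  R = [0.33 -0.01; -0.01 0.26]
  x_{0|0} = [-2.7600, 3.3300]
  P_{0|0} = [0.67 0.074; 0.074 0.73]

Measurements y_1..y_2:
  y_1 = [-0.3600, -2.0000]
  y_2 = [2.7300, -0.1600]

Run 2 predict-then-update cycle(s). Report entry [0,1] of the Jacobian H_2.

step 1: x^-=[-2.2272, 3.3300]  P^-=[1.0024 0.1988; 0.1988 0.8700]  H_jac=[-0.6103 0.0000; 0.0000 0.1873]  S=[0.7033 -0.0327; -0.0327 0.2905]  K=[-0.8684 0.0304; -0.1472 0.5443]  nu=[0.4322, -1.0177]  x^+=[-2.6334, 2.7125]  P^+=[0.4701 0.0885; 0.0885 0.7635]
step 2: x^-=[-2.1994, 2.7125]  P^-=[0.8079 0.2187; 0.2187 0.9035]  H_jac=[-0.5880 0.0000; 0.0000 -0.4161]  S=[0.6093 0.0435; 0.0435 0.4164]  K=[-0.7698 -0.1381; -0.1477 -0.8873]  nu=[3.5389, 0.7493]  x^+=[-5.0270, 1.5250]  P^+=[0.4297 0.0678; 0.0678 0.5509]

H_jac[0,1] = 0.0000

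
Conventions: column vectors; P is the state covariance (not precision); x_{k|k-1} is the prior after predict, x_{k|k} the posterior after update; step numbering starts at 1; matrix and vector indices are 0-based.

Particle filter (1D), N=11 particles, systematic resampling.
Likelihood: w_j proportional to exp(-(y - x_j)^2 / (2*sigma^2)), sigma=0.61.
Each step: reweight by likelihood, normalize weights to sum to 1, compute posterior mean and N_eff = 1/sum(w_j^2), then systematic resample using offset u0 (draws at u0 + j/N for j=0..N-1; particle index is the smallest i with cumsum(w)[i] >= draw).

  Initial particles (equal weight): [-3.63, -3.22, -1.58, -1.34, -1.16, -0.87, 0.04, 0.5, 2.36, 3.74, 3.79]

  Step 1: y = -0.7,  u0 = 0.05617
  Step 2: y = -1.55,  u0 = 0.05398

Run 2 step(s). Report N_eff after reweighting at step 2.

N_eff = 8.6416

step 1: w=[0.0000, 0.0001, 0.1081, 0.1765, 0.2303, 0.2943, 0.1466, 0.0442, 0.0000, 0.0000, 0.0000]  mean=-0.9027  Neff=4.8563  idx=[2, 3, 3, 4, 4, 4, 5, 5, 5, 6, 7]
step 2: w=[0.1431, 0.1351, 0.1351, 0.1168, 0.1168, 0.1168, 0.0770, 0.0770, 0.0770, 0.0048, 0.0005]  mean=-1.1952  Neff=8.6416  idx=[0, 1, 1, 2, 3, 3, 4, 5, 6, 7, 8]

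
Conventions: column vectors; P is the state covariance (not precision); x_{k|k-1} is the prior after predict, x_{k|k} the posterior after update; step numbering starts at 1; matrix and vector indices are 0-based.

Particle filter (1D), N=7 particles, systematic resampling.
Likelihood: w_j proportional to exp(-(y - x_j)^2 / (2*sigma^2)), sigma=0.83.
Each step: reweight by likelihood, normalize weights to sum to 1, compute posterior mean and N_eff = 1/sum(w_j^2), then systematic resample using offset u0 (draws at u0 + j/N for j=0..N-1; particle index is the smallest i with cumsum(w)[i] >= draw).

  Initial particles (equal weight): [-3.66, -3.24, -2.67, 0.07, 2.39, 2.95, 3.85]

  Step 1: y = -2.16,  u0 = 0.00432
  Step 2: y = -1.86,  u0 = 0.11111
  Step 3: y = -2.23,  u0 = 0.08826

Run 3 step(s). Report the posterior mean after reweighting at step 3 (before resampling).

step 1: w=[0.1320, 0.2899, 0.5597, 0.0183, 0.0000, 0.0000, 0.0000]  mean=-2.9158  Neff=2.4090  idx=[0, 1, 1, 2, 2, 2, 2]
step 2: w=[0.0309, 0.0815, 0.0815, 0.2015, 0.2015, 0.2015, 0.2015]  mean=-2.7934  Neff=5.6589  idx=[1, 3, 4, 4, 5, 6, 6]
step 3: w=[0.0838, 0.1527, 0.1527, 0.1527, 0.1527, 0.1527, 0.1527]  mean=-2.7178  Neff=6.8062  idx=[1, 1, 2, 3, 4, 5, 6]

post_mean = -2.7178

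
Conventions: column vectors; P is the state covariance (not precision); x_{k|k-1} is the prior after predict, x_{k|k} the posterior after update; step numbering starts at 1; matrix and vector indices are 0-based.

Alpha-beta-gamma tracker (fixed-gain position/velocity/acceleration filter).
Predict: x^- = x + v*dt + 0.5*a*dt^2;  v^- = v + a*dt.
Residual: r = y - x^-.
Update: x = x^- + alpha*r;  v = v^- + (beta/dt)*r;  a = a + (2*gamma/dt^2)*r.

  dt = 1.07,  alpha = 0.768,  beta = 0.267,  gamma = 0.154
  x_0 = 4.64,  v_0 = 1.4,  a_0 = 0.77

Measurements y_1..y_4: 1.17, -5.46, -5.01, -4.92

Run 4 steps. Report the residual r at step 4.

step 1: x_pred=6.5788  r=-5.4088  x^+=2.4248  v^+=0.8742  a^+=-0.6851
step 2: x_pred=2.9681  r=-8.4281  x^+=-3.5047  v^+=-1.9619  a^+=-2.9524
step 3: x_pred=-7.2940  r=2.2840  x^+=-5.5399  v^+=-4.5510  a^+=-2.3380
step 4: x_pred=-11.7478  r=6.8278  x^+=-6.5041  v^+=-5.3488  a^+=-0.5011

resid = 6.8278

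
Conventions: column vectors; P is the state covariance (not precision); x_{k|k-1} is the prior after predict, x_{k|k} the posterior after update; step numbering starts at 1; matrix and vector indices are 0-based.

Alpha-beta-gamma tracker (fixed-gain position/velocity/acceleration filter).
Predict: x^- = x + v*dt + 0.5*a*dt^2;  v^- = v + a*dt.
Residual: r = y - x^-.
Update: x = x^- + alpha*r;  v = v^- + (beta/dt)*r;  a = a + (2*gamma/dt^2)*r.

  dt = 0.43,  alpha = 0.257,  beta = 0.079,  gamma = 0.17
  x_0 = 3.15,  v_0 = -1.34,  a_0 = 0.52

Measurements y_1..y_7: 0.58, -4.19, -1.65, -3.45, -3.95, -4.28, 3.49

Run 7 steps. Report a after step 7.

a_post = 58.3447

step 1: x_pred=2.6219  r=-2.0419  x^+=2.0971  v^+=-1.4915  a^+=-3.2347
step 2: x_pred=1.1567  r=-5.3467  x^+=-0.2174  v^+=-3.8647  a^+=-13.0664
step 3: x_pred=-3.0872  r=1.4372  x^+=-2.7179  v^+=-9.2192  a^+=-10.4236
step 4: x_pred=-7.6458  r=4.1958  x^+=-6.5675  v^+=-12.9305  a^+=-2.7082
step 5: x_pred=-12.3780  r=8.4280  x^+=-10.2120  v^+=-12.5466  a^+=12.7894
step 6: x_pred=-14.4247  r=10.1447  x^+=-11.8175  v^+=-5.1834  a^+=31.4437
step 7: x_pred=-11.1394  r=14.6294  x^+=-7.3796  v^+=11.0251  a^+=58.3447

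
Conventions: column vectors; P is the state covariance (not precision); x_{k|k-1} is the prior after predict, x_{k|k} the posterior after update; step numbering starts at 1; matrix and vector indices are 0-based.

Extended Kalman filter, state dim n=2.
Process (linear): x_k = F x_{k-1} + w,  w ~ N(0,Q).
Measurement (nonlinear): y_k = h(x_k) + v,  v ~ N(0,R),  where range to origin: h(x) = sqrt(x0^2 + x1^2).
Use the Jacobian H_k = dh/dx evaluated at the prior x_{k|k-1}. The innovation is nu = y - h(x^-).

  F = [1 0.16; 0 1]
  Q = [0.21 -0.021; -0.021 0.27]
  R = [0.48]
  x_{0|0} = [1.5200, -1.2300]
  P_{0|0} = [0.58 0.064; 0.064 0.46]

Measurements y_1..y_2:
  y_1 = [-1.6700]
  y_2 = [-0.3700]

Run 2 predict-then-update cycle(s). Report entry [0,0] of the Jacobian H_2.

H_jac[0,0] = -0.9966

step 1: x^-=[1.3232, -1.2300]  P^-=[0.8223 0.1166; 0.1166 0.7300]  H_jac=[0.7324 -0.6808]  S=[1.1432]  K=[0.4574; -0.3601]  nu=[-3.4766]  x^+=[-0.2669, 0.0218]  P^+=[0.5831 0.3049; 0.3049 0.5818]
step 2: x^-=[-0.2634, 0.0218]  P^-=[0.9056 0.3769; 0.3769 0.8518]  H_jac=[-0.9966 0.0823]  S=[1.3234]  K=[-0.6585; -0.2309]  nu=[-0.6343]  x^+=[0.1543, 0.1682]  P^+=[0.3317 0.1757; 0.1757 0.7813]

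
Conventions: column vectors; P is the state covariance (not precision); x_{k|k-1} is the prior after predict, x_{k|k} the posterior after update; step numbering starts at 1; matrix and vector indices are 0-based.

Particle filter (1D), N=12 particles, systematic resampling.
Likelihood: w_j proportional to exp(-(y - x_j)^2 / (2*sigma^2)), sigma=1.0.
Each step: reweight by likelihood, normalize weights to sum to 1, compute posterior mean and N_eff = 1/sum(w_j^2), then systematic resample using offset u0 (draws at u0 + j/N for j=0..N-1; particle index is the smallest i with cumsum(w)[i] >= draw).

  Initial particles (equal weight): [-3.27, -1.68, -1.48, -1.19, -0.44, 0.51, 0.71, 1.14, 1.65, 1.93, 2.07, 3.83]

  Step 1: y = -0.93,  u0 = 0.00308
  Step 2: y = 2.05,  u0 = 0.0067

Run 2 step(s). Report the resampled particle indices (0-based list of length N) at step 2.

step 1: w=[0.0149, 0.1744, 0.1986, 0.2233, 0.2049, 0.0819, 0.0602, 0.0271, 0.0083, 0.0039, 0.0026, 0.0000]  mean=-0.8497  Neff=5.7785  idx=[0, 1, 1, 2, 2, 3, 3, 3, 4, 4, 5, 6]
step 2: w=[0.0000, 0.0012, 0.0012, 0.0024, 0.0024, 0.0064, 0.0064, 0.0064, 0.0546, 0.0546, 0.3705, 0.4941]  mean=0.4580  Neff=2.5808  idx=[4, 9, 10, 10, 10, 10, 11, 11, 11, 11, 11, 11]

resampled_idx = [4, 9, 10, 10, 10, 10, 11, 11, 11, 11, 11, 11]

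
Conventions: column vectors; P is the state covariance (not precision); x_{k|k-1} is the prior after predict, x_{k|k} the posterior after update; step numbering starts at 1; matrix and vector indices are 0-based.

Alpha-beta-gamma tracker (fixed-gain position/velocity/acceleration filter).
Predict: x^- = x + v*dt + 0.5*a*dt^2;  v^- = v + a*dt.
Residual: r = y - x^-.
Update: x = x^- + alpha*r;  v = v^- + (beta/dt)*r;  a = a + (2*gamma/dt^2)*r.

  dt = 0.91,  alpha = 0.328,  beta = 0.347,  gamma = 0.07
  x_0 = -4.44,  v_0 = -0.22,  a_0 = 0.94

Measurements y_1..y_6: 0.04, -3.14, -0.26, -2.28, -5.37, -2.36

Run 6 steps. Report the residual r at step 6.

step 1: x_pred=-4.2510  r=4.2910  x^+=-2.8435  v^+=2.2716  a^+=1.6654
step 2: x_pred=-0.0868  r=-3.0532  x^+=-1.0882  v^+=2.6229  a^+=1.1493
step 3: x_pred=1.7745  r=-2.0345  x^+=1.1072  v^+=2.8930  a^+=0.8053
step 4: x_pred=4.0732  r=-6.3532  x^+=1.9894  v^+=1.2032  a^+=-0.2688
step 5: x_pred=2.9730  r=-8.3430  x^+=0.2365  v^+=-2.2227  a^+=-1.6793
step 6: x_pred=-2.4815  r=0.1215  x^+=-2.4416  v^+=-3.7045  a^+=-1.6587

resid = 0.1215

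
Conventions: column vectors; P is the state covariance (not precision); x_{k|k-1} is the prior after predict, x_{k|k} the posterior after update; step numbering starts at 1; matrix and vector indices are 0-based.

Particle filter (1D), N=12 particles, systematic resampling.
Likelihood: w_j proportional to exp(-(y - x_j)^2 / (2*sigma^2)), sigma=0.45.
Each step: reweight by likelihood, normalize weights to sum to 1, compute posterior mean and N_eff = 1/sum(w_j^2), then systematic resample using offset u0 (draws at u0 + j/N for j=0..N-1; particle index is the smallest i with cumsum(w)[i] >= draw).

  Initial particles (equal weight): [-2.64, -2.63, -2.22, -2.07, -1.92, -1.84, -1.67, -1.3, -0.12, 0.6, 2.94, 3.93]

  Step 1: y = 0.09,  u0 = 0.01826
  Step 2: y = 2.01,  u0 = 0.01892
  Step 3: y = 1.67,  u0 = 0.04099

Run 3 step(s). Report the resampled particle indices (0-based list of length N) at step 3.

step 1: w=[0.0000, 0.0000, 0.0000, 0.0000, 0.0000, 0.0001, 0.0003, 0.0059, 0.6263, 0.3674, 0.0000, 0.0000]  mean=0.1368  Neff=1.8968  idx=[8, 8, 8, 8, 8, 8, 8, 8, 9, 9, 9, 9]
step 2: w=[0.0005, 0.0005, 0.0005, 0.0005, 0.0005, 0.0005, 0.0005, 0.0005, 0.2491, 0.2491, 0.2491, 0.2491]  mean=0.5973  Neff=4.0296  idx=[8, 8, 8, 9, 9, 9, 10, 10, 10, 11, 11, 11]
step 3: w=[0.0833, 0.0833, 0.0833, 0.0833, 0.0833, 0.0833, 0.0833, 0.0833, 0.0833, 0.0833, 0.0833, 0.0833]  mean=0.6000  Neff=12.0000  idx=[0, 1, 2, 3, 4, 5, 6, 7, 8, 9, 10, 11]

resampled_idx = [0, 1, 2, 3, 4, 5, 6, 7, 8, 9, 10, 11]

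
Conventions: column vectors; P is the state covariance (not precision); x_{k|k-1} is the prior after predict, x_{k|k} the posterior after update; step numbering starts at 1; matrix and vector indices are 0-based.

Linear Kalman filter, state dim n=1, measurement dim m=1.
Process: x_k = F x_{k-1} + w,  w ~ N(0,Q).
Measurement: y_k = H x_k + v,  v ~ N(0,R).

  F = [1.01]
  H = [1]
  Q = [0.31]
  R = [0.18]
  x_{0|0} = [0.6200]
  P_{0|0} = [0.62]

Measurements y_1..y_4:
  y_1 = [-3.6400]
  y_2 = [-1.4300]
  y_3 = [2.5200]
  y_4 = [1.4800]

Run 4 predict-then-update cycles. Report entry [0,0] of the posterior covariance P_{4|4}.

step 1: x^-=[0.6262]  P^-=[0.9425]  S=[1.1225]  K=[0.8396]  nu=[-4.2662]  x^+=[-2.9559]  P^+=[0.1511]
step 2: x^-=[-2.9854]  P^-=[0.4642]  S=[0.6442]  K=[0.7206]  nu=[1.5554]  x^+=[-1.8646]  P^+=[0.1297]
step 3: x^-=[-1.8833]  P^-=[0.4423]  S=[0.6223]  K=[0.7108]  nu=[4.4033]  x^+=[1.2464]  P^+=[0.1279]
step 4: x^-=[1.2588]  P^-=[0.4405]  S=[0.6205]  K=[0.7099]  nu=[0.2212]  x^+=[1.4158]  P^+=[0.1278]

P_post[0,0] = 0.1278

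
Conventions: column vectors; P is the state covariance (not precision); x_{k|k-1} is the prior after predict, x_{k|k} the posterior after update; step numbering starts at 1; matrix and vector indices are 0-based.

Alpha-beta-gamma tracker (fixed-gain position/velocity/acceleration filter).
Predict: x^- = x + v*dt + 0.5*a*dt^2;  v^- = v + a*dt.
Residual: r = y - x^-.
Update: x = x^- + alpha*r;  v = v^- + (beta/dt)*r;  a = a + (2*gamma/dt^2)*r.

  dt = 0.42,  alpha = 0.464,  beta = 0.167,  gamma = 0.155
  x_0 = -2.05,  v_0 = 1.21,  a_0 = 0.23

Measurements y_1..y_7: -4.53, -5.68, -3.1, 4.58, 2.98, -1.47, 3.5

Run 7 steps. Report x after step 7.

step 1: x_pred=-1.5215  r=-3.0085  x^+=-2.9175  v^+=0.1104  a^+=-5.0570
step 2: x_pred=-3.3171  r=-2.3629  x^+=-4.4135  v^+=-2.9531  a^+=-9.2095
step 3: x_pred=-6.4661  r=3.3661  x^+=-4.9042  v^+=-5.4827  a^+=-3.2940
step 4: x_pred=-7.4975  r=12.0775  x^+=-1.8935  v^+=-2.0639  a^+=17.9306
step 5: x_pred=-1.1789  r=4.1589  x^+=0.7508  v^+=7.1206  a^+=25.2393
step 6: x_pred=5.9676  r=-7.4376  x^+=2.5165  v^+=14.7637  a^+=12.1687
step 7: x_pred=9.7906  r=-6.2906  x^+=6.8718  v^+=17.3733  a^+=1.1138

x_post = 6.8718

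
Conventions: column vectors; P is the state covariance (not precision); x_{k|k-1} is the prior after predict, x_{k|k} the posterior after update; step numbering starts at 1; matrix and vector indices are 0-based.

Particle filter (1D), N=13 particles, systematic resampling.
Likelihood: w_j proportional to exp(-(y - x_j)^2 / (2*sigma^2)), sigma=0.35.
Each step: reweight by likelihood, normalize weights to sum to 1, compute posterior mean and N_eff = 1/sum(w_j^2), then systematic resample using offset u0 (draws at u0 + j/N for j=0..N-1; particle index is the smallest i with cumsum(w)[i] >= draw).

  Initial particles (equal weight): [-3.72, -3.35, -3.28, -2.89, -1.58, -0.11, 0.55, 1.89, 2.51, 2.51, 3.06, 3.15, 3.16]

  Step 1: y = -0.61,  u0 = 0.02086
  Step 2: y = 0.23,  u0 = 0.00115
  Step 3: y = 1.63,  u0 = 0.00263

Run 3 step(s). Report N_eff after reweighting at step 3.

step 1: w=[0.0000, 0.0000, 0.0000, 0.0000, 0.0557, 0.9337, 0.0107, 0.0000, 0.0000, 0.0000, 0.0000, 0.0000, 0.0000]  mean=-0.1848  Neff=1.1429  idx=[4, 5, 5, 5, 5, 5, 5, 5, 5, 5, 5, 5, 5]
step 2: w=[0.0000, 0.0833, 0.0833, 0.0833, 0.0833, 0.0833, 0.0833, 0.0833, 0.0833, 0.0833, 0.0833, 0.0833, 0.0833]  mean=-0.1100  Neff=12.0000  idx=[1, 1, 2, 3, 4, 5, 6, 7, 8, 9, 10, 11, 12]
step 3: w=[0.0769, 0.0769, 0.0769, 0.0769, 0.0769, 0.0769, 0.0769, 0.0769, 0.0769, 0.0769, 0.0769, 0.0769, 0.0769]  mean=-0.1100  Neff=13.0000  idx=[0, 1, 2, 3, 4, 5, 6, 7, 8, 9, 10, 11, 12]

N_eff = 13.0000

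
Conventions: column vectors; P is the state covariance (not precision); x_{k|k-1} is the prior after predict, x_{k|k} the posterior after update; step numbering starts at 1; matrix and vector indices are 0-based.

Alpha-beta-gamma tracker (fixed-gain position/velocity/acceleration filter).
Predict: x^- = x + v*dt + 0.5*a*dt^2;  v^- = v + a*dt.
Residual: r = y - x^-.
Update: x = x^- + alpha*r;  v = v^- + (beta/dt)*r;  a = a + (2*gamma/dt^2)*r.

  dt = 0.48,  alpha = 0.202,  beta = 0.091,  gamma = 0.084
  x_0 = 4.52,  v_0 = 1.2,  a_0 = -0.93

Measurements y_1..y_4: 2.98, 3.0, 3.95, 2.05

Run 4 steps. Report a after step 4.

step 1: x_pred=4.9889  r=-2.0089  x^+=4.5831  v^+=0.3728  a^+=-2.3948
step 2: x_pred=4.4861  r=-1.4861  x^+=4.1859  v^+=-1.0585  a^+=-3.4784
step 3: x_pred=3.2771  r=0.6729  x^+=3.4130  v^+=-2.6006  a^+=-2.9878
step 4: x_pred=1.8206  r=0.2294  x^+=1.8669  v^+=-3.9912  a^+=-2.8205

a_post = -2.8205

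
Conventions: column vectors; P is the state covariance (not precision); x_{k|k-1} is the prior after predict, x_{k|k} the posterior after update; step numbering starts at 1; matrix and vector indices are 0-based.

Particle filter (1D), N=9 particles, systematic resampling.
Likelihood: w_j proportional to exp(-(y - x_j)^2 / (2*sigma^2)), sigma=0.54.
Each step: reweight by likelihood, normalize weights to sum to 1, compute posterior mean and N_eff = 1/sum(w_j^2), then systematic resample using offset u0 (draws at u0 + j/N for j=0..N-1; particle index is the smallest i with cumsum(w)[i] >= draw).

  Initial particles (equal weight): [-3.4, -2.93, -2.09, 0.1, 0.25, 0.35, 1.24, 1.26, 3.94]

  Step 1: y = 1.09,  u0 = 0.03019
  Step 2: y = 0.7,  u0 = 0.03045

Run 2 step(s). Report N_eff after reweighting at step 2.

step 1: w=[0.0000, 0.0000, 0.0000, 0.0668, 0.1069, 0.1402, 0.3449, 0.3412, 0.0000]  mean=0.9401  Neff=3.6910  idx=[3, 4, 5, 6, 6, 6, 7, 7, 7]
step 2: w=[0.0958, 0.1255, 0.1440, 0.1078, 0.1078, 0.1078, 0.1038, 0.1038, 0.1038]  mean=0.8845  Neff=8.8629  idx=[0, 1, 2, 2, 4, 5, 6, 7, 8]

N_eff = 8.8629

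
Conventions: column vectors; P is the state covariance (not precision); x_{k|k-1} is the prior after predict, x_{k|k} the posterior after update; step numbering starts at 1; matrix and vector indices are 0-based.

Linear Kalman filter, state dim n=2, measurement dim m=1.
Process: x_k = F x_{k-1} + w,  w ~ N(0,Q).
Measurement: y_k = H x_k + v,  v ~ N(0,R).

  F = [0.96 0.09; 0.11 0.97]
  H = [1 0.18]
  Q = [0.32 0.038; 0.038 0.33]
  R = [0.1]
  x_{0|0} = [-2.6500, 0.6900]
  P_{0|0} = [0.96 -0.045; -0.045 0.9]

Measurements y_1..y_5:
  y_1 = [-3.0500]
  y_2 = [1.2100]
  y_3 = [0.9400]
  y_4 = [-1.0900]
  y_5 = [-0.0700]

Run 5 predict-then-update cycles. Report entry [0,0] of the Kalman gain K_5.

K[0,0] = 0.7259

step 1: x^-=[-2.4819, 0.3778]  P^-=[1.2043 0.1756; 0.1756 1.1788]  S=[1.4057]  K=[0.8792; 0.2759]  nu=[-0.6361]  x^+=[-3.0412, 0.2023]  P^+=[0.1177 -0.1653; -0.1653 1.0718]
step 2: x^-=[-2.9013, -0.1383]  P^-=[0.4086 -0.0116; -0.0116 1.3046]  S=[0.5467]  K=[0.7436; 0.4084]  nu=[4.1362]  x^+=[0.1742, 1.5507]  P^+=[0.1063 -0.1776; -0.1776 1.2135]
step 3: x^-=[0.3068, 1.5234]  P^-=[0.3971 -0.0120; -0.0120 1.4352]  S=[0.5393]  K=[0.7324; 0.4568]  nu=[0.3590]  x^+=[0.5697, 1.6874]  P^+=[0.1079 -0.1924; -0.1924 1.3226]
step 4: x^-=[0.6988, 1.6994]  P^-=[0.3969 -0.0162; -0.0162 1.5347]  S=[0.5408]  K=[0.7285; 0.4809]  nu=[-2.0947]  x^+=[-0.8272, 0.6921]  P^+=[0.1099 -0.2056; -0.2056 1.4097]
step 5: x^-=[-0.7318, 0.5804]  P^-=[0.3971 -0.0209; -0.0209 1.6138]  S=[0.5419]  K=[0.7259; 0.4975]  nu=[0.5574]  x^+=[-0.3272, 0.8577]  P^+=[0.1116 -0.2166; -0.2166 1.4796]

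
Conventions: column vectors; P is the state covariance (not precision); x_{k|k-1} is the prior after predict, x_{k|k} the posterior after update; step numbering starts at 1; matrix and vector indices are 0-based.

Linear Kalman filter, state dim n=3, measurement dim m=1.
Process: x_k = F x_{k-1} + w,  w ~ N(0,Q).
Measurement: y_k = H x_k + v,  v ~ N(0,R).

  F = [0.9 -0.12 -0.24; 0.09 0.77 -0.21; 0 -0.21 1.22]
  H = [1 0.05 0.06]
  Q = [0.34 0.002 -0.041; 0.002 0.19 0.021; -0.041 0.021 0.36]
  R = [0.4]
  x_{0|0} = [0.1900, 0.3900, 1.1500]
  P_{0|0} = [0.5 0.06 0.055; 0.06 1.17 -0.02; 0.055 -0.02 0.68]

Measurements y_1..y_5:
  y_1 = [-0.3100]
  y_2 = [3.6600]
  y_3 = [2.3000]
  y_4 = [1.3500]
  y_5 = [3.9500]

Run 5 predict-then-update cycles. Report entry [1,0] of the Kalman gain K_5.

step 1: x^-=[-0.1518, 0.0759, 1.3211]  P^-=[0.7631 0.0012 -0.1597; 0.0012 0.9304 -0.3572; -0.1597 -0.3572 1.4340]  S=[1.1495]  K=[0.6556; 0.0229; -0.0796]  nu=[-0.2413]  x^+=[-0.3100, 0.0704, 1.3403]  P^+=[0.2690 -0.0160 -0.0997; -0.0160 0.9298 -0.3551; -0.0997 -0.3551 1.4267]
step 2: x^-=[-0.6091, -0.2552, 1.6204]  P^-=[0.6796 0.0765 -0.5076; 0.0765 0.9228 -0.8547; -0.5076 -0.8547 2.7064]  S=[1.0332]  K=[0.6319; 0.0691; -0.3755]  nu=[4.1846]  x^+=[2.0353, 0.0338, 0.0490]  P^+=[0.2670 0.0314 -0.2624; 0.0314 0.9178 -0.8279; -0.2624 -0.8279 2.5607]
step 3: x^-=[1.8160, 0.1989, 0.0527]  P^-=[0.7758 0.2767 -0.9823; 0.2767 1.1313 -1.6272; -0.9823 -1.6272 4.6361]  S=[1.0954]  K=[0.6671; 0.2151; -0.7171]  nu=[0.4709]  x^+=[2.1301, 0.3002, -0.2850]  P^+=[0.2884 0.1195 -0.4583; 0.1195 1.0806 -1.4582; -0.4583 -1.4582 4.0729]
step 4: x^-=[1.9495, 0.4827, -0.4107]  P^-=[0.9119 0.5416 -1.5921; 0.5416 1.5181 -2.6839; -1.5921 -2.6839 7.2169]  S=[1.1887]  K=[0.7096; 0.3840; -1.0880]  nu=[-0.5990]  x^+=[1.5245, 0.2528, 0.2410]  P^+=[0.3134 0.2177 -0.6744; 0.2177 1.3429 -2.1873; -0.6744 -2.1873 5.8098]
step 5: x^-=[1.2839, 0.2812, 0.2409]  P^-=[1.0662 0.8358 -2.2799; 0.8358 2.0080 -3.9140; -2.2799 -3.9140 10.1873]  S=[1.2944]  K=[0.7503; 0.5418; -1.4404]  nu=[2.6376]  x^+=[3.2629, 1.7103, -3.5583]  P^+=[0.3375 0.3096 -0.8811; 0.3096 1.6280 -2.9038; -0.8811 -2.9038 7.5018]

K[1,0] = 0.5418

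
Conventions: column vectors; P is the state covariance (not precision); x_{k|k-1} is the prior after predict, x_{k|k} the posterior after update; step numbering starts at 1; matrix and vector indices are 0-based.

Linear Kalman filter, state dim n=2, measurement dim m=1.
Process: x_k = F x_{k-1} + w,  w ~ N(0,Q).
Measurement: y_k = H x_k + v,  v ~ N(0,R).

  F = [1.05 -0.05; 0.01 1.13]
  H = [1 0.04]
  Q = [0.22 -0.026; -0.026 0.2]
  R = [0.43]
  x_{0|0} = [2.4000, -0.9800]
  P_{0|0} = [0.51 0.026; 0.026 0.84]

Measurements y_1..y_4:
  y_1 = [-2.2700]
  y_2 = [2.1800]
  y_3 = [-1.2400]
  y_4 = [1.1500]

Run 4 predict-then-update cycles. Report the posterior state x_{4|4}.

x_post = [0.6327, -1.7991]

step 1: x^-=[2.5690, -1.0834]  P^-=[0.7816 -0.0373; -0.0373 1.2732]  S=[1.2107]  K=[0.6444; 0.0113]  nu=[-4.7957]  x^+=[-0.5212, -1.1375]  P^+=[0.2789 -0.0461; -0.0461 1.2731]
step 2: x^-=[-0.4904, -1.2906]  P^-=[0.5355 -0.1496; -0.1496 1.8246]  S=[0.9565]  K=[0.5536; -0.0801]  nu=[2.7221]  x^+=[1.0166, -1.5088]  P^+=[0.2424 -0.1072; -0.1072 1.8184]
step 3: x^-=[1.1429, -1.6947]  P^-=[0.5030 -0.2533; -0.2533 2.5196]  S=[0.9168]  K=[0.5376; -0.1664]  nu=[-2.3151]  x^+=[-0.1017, -1.3095]  P^+=[0.2380 -0.1713; -0.1713 2.4942]
step 4: x^-=[-0.0414, -1.4807]  P^-=[0.5066 -0.3676; -0.3676 3.3810]  S=[0.9126]  K=[0.5390; -0.2546]  nu=[1.2506]  x^+=[0.6327, -1.7991]  P^+=[0.2415 -0.2424; -0.2424 3.3218]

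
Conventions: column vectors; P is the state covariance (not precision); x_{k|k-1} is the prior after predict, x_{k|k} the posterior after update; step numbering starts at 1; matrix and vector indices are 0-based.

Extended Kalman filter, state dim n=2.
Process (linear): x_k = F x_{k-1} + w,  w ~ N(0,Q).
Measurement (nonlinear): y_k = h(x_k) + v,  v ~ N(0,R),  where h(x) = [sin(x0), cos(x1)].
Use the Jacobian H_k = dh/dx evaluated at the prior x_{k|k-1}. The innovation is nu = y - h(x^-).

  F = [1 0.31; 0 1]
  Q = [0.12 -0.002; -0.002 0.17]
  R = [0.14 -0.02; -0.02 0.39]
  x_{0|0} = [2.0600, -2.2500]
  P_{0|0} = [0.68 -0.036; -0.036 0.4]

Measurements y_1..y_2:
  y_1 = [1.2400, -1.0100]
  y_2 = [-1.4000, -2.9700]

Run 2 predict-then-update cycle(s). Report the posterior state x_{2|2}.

step 1: x^-=[1.3625, -2.2500]  P^-=[0.8161 0.0860; 0.0860 0.5700]  H_jac=[0.2068 0.0000; 0.0000 0.7781]  S=[0.1749 -0.0062; -0.0062 0.7351]  K=[0.9684 0.0991; 0.1230 0.6044]  nu=[0.2616, -0.3818]  x^+=[1.5780, -2.4486]  P^+=[0.6460 0.0248; 0.0248 0.2998]
step 2: x^-=[0.8189, -2.4486]  P^-=[0.8102 0.1157; 0.1157 0.4698]  H_jac=[0.6830 0.0000; 0.0000 0.6388]  S=[0.5180 0.0305; 0.0305 0.5817]  K=[1.0642 0.0713; 0.1226 0.5095]  nu=[-2.1304, -2.2007]  x^+=[-1.6052, -3.8310]  P^+=[0.2160 0.0102; 0.0102 0.3072]

x_post = [-1.6052, -3.8310]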